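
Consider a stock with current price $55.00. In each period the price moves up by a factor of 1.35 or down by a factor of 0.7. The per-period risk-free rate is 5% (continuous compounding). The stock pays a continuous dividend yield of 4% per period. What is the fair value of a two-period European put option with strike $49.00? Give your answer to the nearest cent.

$5.46

Per-period risk-free factor R = e^0.05 = 1.0513; dividend-adjusted growth = e^(0.05−0.04) = 1.0101.
Risk-neutral probability p = (1.0101 − 0.7)/(1.35 − 0.7) = 0.3101/0.6500 = 0.4770
Terminal stock prices: S_uu = 100.2, S_ud = 51.97, S_dd = 26.95
Terminal payoffs (K − S): max(-51.24, 0) = 0, max(-2.975, 0) = 0, max(22.05, 0) = 22.05
Node u (S = 74.25): V_u = e^(−0.05)·[0.4770·0.0000 + 0.5230·0.0000] = 0.0000
Node d (S = 38.5): V_d = e^(−0.05)·[0.4770·0.0000 + 0.5230·22.0500] = 10.9697
Node 0 (S = 55): V_0 = e^(−0.05)·[0.4770·0.0000 + 0.5230·10.9697] = 5.4574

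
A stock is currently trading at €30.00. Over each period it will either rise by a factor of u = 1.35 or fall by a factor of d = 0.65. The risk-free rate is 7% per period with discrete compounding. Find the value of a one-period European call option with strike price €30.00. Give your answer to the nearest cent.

€5.89

Risk-neutral probability p = (1 + 0.07 − 0.65)/(1.35 − 0.65) = 0.4200/0.7000 = 0.6000
Terminal stock prices: S_u = 40.5, S_d = 19.5
Terminal payoffs (S − K): max(10.5, 0) = 10.5, max(-10.5, 0) = 0
Node 0 (S = 30): V_0 = 1/1.07·[0.6000·10.5000 + 0.4000·0.0000] = 5.8879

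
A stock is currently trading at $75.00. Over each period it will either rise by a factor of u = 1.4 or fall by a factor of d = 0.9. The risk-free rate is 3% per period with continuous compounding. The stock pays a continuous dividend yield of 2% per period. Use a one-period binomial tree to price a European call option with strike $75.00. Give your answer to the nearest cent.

$6.41

Per-period risk-free factor R = e^0.03 = 1.0305; dividend-adjusted growth = e^(0.03−0.02) = 1.0101.
Risk-neutral probability p = (1.0101 − 0.9)/(1.4 − 0.9) = 0.1101/0.5000 = 0.2201
Terminal stock prices: S_u = 105, S_d = 67.5
Terminal payoffs (S − K): max(30, 0) = 30, max(-7.5, 0) = 0
Node 0 (S = 75): V_0 = e^(−0.03)·[0.2201·30.0000 + 0.7799·0.0000] = 6.4079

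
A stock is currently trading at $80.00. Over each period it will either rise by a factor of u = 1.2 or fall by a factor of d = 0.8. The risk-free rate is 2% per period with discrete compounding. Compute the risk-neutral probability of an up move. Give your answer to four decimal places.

Risk-neutral probability p = (1 + 0.02 − 0.8)/(1.2 − 0.8) = 0.2200/0.4000 = 0.5500

p = 0.5500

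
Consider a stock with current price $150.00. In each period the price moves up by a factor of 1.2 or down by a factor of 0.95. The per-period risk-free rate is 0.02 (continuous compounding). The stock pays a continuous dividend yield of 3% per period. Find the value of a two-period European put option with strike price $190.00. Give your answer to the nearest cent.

Per-period risk-free factor R = e^0.02 = 1.0202; dividend-adjusted growth = e^(0.02−0.03) = 0.9900.
Risk-neutral probability p = (0.9900 − 0.95)/(1.2 − 0.95) = 0.0400/0.2500 = 0.1602
Terminal stock prices: S_uu = 216, S_ud = 171, S_dd = 135.4
Terminal payoffs (K − S): max(-26, 0) = 0, max(19, 0) = 19, max(54.62, 0) = 54.62
Node u (S = 180): V_u = e^(−0.02)·[0.1602·0.0000 + 0.8398·19.0000] = 15.6403
Node d (S = 142.5): V_d = e^(−0.02)·[0.1602·19.0000 + 0.8398·54.6250] = 47.9493
Node 0 (S = 150): V_0 = e^(−0.02)·[0.1602·15.6403 + 0.8398·47.9493] = 41.9264

$41.93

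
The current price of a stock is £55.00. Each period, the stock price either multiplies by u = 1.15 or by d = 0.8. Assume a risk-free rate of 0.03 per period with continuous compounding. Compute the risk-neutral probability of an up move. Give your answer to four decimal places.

p = 0.6584

Risk-neutral probability p = (e^0.03 − 0.8)/(1.15 − 0.8) = 0.2305/0.3500 = 0.6584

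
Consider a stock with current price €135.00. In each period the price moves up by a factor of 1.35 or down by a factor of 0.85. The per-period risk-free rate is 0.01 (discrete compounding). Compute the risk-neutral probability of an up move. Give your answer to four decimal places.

Risk-neutral probability p = (1 + 0.01 − 0.85)/(1.35 − 0.85) = 0.1600/0.5000 = 0.3200

p = 0.3200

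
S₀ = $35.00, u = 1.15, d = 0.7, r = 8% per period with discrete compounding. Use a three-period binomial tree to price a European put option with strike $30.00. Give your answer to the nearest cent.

Risk-neutral probability p = (1 + 0.08 − 0.7)/(1.15 − 0.7) = 0.3800/0.4500 = 0.8444
Terminal stock prices: S_uuu = 53.23, S_uud = 32.4, S_udd = 19.72, S_ddd = 12
Terminal payoffs (K − S): max(-23.23, 0) = 0, max(-2.401, 0) = 0, max(10.28, 0) = 10.28, max(18, 0) = 18
Node uu (S = 46.29): V_uu = 1/1.08·[0.8444·0.0000 + 0.1556·0.0000] = 0.0000
Node ud (S = 28.17): V_ud = 1/1.08·[0.8444·0.0000 + 0.1556·10.2775] = 1.4803
Node dd (S = 17.15): V_dd = 1/1.08·[0.8444·10.2775 + 0.1556·17.9950] = 10.6278
Node u (S = 40.25): V_u = 1/1.08·[0.8444·0.0000 + 0.1556·1.4803] = 0.2132
Node d (S = 24.5): V_d = 1/1.08·[0.8444·1.4803 + 0.1556·10.6278] = 2.6882
Node 0 (S = 35): V_0 = 1/1.08·[0.8444·0.2132 + 0.1556·2.6882] = 0.5539

$0.55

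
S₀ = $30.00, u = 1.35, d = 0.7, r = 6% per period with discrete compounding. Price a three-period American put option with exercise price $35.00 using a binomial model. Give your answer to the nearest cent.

Risk-neutral probability p = (1 + 0.06 − 0.7)/(1.35 − 0.7) = 0.3600/0.6500 = 0.5538
Terminal stock prices: S_uuu = 73.81, S_uud = 38.27, S_udd = 19.84, S_ddd = 10.29
Terminal payoffs (K − S): max(-38.81, 0) = 0, max(-3.273, 0) = 0, max(15.16, 0) = 15.16, max(24.71, 0) = 24.71
Node uu (S = 54.68): continuation = 1/1.06·[0.5538·0.0000 + 0.4462·0.0000] = 0.0000; exercise value = 0.0000 ≤ continuation, so V_uu = 0.0000
Node ud (S = 28.35): continuation = 1/1.06·[0.5538·0.0000 + 0.4462·15.1550] = 6.3787; exercise value = 6.6500 > continuation, so V_ud = 6.6500 (exercise)
Node dd (S = 14.7): continuation = 1/1.06·[0.5538·15.1550 + 0.4462·24.7100] = 18.3189; exercise value = 20.3000 > continuation, so V_dd = 20.3000 (exercise)
Node u (S = 40.5): continuation = 1/1.06·[0.5538·0.0000 + 0.4462·6.6500] = 2.7990; exercise value = 0.0000 ≤ continuation, so V_u = 2.7990
Node d (S = 21): continuation = 1/1.06·[0.5538·6.6500 + 0.4462·20.3000] = 12.0189; exercise value = 14.0000 > continuation, so V_d = 14.0000 (exercise)
Node 0 (S = 30): continuation = 1/1.06·[0.5538·2.7990 + 0.4462·14.0000] = 7.3551; exercise value = 5.0000 ≤ continuation, so V_0 = 7.3551

$7.36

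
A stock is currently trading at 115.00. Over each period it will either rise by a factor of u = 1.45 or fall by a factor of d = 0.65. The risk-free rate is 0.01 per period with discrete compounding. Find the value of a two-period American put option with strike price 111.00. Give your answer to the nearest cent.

Risk-neutral probability p = (1 + 0.01 − 0.65)/(1.45 − 0.65) = 0.3600/0.8000 = 0.4500
Terminal stock prices: S_uu = 241.8, S_ud = 108.4, S_dd = 48.59
Terminal payoffs (K − S): max(-130.8, 0) = 0, max(2.612, 0) = 2.612, max(62.41, 0) = 62.41
Node u (S = 166.8): continuation = 1/1.01·[0.4500·0.0000 + 0.5500·2.6125] = 1.4226; exercise value = 0.0000 ≤ continuation, so V_u = 1.4226
Node d (S = 74.75): continuation = 1/1.01·[0.4500·2.6125 + 0.5500·62.4125] = 35.1510; exercise value = 36.2500 > continuation, so V_d = 36.2500 (exercise)
Node 0 (S = 115): continuation = 1/1.01·[0.4500·1.4226 + 0.5500·36.2500] = 20.3740; exercise value = 0.0000 ≤ continuation, so V_0 = 20.3740

20.37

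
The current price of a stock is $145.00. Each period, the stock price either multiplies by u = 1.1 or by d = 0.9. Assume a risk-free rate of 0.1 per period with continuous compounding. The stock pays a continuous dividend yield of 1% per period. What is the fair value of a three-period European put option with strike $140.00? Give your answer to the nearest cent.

Per-period risk-free factor R = e^0.1 = 1.1052; dividend-adjusted growth = e^(0.1−0.01) = 1.0942.
Risk-neutral probability p = (1.0942 − 0.9)/(1.1 − 0.9) = 0.1942/0.2000 = 0.9709
Terminal stock prices: S_uuu = 193, S_uud = 157.9, S_udd = 129.2, S_ddd = 105.7
Terminal payoffs (K − S): max(-53, 0) = 0, max(-17.91, 0) = 0, max(10.8, 0) = 10.8, max(34.29, 0) = 34.29
Node uu (S = 175.5): V_uu = e^(−0.1)·[0.9709·0.0000 + 0.0291·0.0000] = 0.0000
Node ud (S = 143.6): V_ud = e^(−0.1)·[0.9709·0.0000 + 0.0291·10.8050] = 0.2848
Node dd (S = 117.5): V_dd = e^(−0.1)·[0.9709·10.8050 + 0.0291·34.2950] = 10.3959
Node u (S = 159.5): V_u = e^(−0.1)·[0.9709·0.0000 + 0.0291·0.2848] = 0.0075
Node d (S = 130.5): V_d = e^(−0.1)·[0.9709·0.2848 + 0.0291·10.3959] = 0.5242
Node 0 (S = 145): V_0 = e^(−0.1)·[0.9709·0.0075 + 0.0291·0.5242] = 0.0204

$0.02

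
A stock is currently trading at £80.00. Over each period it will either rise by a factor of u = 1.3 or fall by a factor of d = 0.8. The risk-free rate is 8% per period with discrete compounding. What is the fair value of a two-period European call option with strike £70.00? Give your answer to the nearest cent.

Risk-neutral probability p = (1 + 0.08 − 0.8)/(1.3 − 0.8) = 0.2800/0.5000 = 0.5600
Terminal stock prices: S_uu = 135.2, S_ud = 83.2, S_dd = 51.2
Terminal payoffs (S − K): max(65.2, 0) = 65.2, max(13.2, 0) = 13.2, max(-18.8, 0) = 0
Node u (S = 104): V_u = 1/1.08·[0.5600·65.2000 + 0.4400·13.2000] = 39.1852
Node d (S = 64): V_d = 1/1.08·[0.5600·13.2000 + 0.4400·0.0000] = 6.8444
Node 0 (S = 80): V_0 = 1/1.08·[0.5600·39.1852 + 0.4400·6.8444] = 23.1067

£23.11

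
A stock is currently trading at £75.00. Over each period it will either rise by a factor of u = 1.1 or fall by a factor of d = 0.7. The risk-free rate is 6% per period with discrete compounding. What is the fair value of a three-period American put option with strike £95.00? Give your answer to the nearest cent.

£20.00

Risk-neutral probability p = (1 + 0.06 − 0.7)/(1.1 − 0.7) = 0.3600/0.4000 = 0.9000
Terminal stock prices: S_uuu = 99.83, S_uud = 63.53, S_udd = 40.42, S_ddd = 25.72
Terminal payoffs (K − S): max(-4.825, 0) = 0, max(31.47, 0) = 31.47, max(54.58, 0) = 54.58, max(69.28, 0) = 69.28
Node uu (S = 90.75): continuation = 1/1.06·[0.9000·0.0000 + 0.1000·31.4750] = 2.9693; exercise value = 4.2500 > continuation, so V_uu = 4.2500 (exercise)
Node ud (S = 57.75): continuation = 1/1.06·[0.9000·31.4750 + 0.1000·54.5750] = 31.8726; exercise value = 37.2500 > continuation, so V_ud = 37.2500 (exercise)
Node dd (S = 36.75): continuation = 1/1.06·[0.9000·54.5750 + 0.1000·69.2750] = 52.8726; exercise value = 58.2500 > continuation, so V_dd = 58.2500 (exercise)
Node u (S = 82.5): continuation = 1/1.06·[0.9000·4.2500 + 0.1000·37.2500] = 7.1226; exercise value = 12.5000 > continuation, so V_u = 12.5000 (exercise)
Node d (S = 52.5): continuation = 1/1.06·[0.9000·37.2500 + 0.1000·58.2500] = 37.1226; exercise value = 42.5000 > continuation, so V_d = 42.5000 (exercise)
Node 0 (S = 75): continuation = 1/1.06·[0.9000·12.5000 + 0.1000·42.5000] = 14.6226; exercise value = 20.0000 > continuation, so V_0 = 20.0000 (exercise)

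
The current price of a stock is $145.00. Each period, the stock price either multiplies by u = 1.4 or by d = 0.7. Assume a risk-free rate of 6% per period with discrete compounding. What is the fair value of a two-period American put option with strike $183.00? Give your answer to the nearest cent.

$46.44

Risk-neutral probability p = (1 + 0.06 − 0.7)/(1.4 − 0.7) = 0.3600/0.7000 = 0.5143
Terminal stock prices: S_uu = 284.2, S_ud = 142.1, S_dd = 71.05
Terminal payoffs (K − S): max(-101.2, 0) = 0, max(40.9, 0) = 40.9, max(112, 0) = 112
Node u (S = 203): continuation = 1/1.06·[0.5143·0.0000 + 0.4857·40.9000] = 18.7412; exercise value = 0.0000 ≤ continuation, so V_u = 18.7412
Node d (S = 101.5): continuation = 1/1.06·[0.5143·40.9000 + 0.4857·111.9500] = 71.1415; exercise value = 81.5000 > continuation, so V_d = 81.5000 (exercise)
Node 0 (S = 145): continuation = 1/1.06·[0.5143·18.7412 + 0.4857·81.5000] = 46.4378; exercise value = 38.0000 ≤ continuation, so V_0 = 46.4378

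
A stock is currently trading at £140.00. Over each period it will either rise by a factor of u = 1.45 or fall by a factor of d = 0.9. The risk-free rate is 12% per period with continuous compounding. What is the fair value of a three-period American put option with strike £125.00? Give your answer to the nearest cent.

Risk-neutral probability p = (e^0.12 − 0.9)/(1.45 − 0.9) = 0.2275/0.5500 = 0.4136
Terminal stock prices: S_uuu = 426.8, S_uud = 264.9, S_udd = 164.4, S_ddd = 102.1
Terminal payoffs (K − S): max(-301.8, 0) = 0, max(-139.9, 0) = 0, max(-39.43, 0) = 0, max(22.94, 0) = 22.94
Node uu (S = 294.4): continuation = e^(−0.12)·[0.4136·0.0000 + 0.5864·0.0000] = 0.0000; exercise value = 0.0000 ≤ continuation, so V_uu = 0.0000
Node ud (S = 182.7): continuation = e^(−0.12)·[0.4136·0.0000 + 0.5864·0.0000] = 0.0000; exercise value = 0.0000 ≤ continuation, so V_ud = 0.0000
Node dd (S = 113.4): continuation = e^(−0.12)·[0.4136·0.0000 + 0.5864·22.9400] = 11.9302; exercise value = 11.6000 ≤ continuation, so V_dd = 11.9302
Node u (S = 203): continuation = e^(−0.12)·[0.4136·0.0000 + 0.5864·0.0000] = 0.0000; exercise value = 0.0000 ≤ continuation, so V_u = 0.0000
Node d (S = 126): continuation = e^(−0.12)·[0.4136·0.0000 + 0.5864·11.9302] = 6.2045; exercise value = 0.0000 ≤ continuation, so V_d = 6.2045
Node 0 (S = 140): continuation = e^(−0.12)·[0.4136·0.0000 + 0.5864·6.2045] = 3.2267; exercise value = 0.0000 ≤ continuation, so V_0 = 3.2267

£3.23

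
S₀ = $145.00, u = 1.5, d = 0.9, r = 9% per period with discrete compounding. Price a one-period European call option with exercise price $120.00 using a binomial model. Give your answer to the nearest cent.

$34.91

Risk-neutral probability p = (1 + 0.09 − 0.9)/(1.5 − 0.9) = 0.1900/0.6000 = 0.3167
Terminal stock prices: S_u = 217.5, S_d = 130.5
Terminal payoffs (S − K): max(97.5, 0) = 97.5, max(10.5, 0) = 10.5
Node 0 (S = 145): V_0 = 1/1.09·[0.3167·97.5000 + 0.6833·10.5000] = 34.9083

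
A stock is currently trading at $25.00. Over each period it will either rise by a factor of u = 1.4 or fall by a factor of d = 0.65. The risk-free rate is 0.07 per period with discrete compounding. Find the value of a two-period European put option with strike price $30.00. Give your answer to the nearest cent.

Risk-neutral probability p = (1 + 0.07 − 0.65)/(1.4 − 0.65) = 0.4200/0.7500 = 0.5600
Terminal stock prices: S_uu = 49, S_ud = 22.75, S_dd = 10.56
Terminal payoffs (K − S): max(-19, 0) = 0, max(7.25, 0) = 7.25, max(19.44, 0) = 19.44
Node u (S = 35): V_u = 1/1.07·[0.5600·0.0000 + 0.4400·7.2500] = 2.9813
Node d (S = 16.25): V_d = 1/1.07·[0.5600·7.2500 + 0.4400·19.4375] = 11.7874
Node 0 (S = 25): V_0 = 1/1.07·[0.5600·2.9813 + 0.4400·11.7874] = 6.4075

$6.41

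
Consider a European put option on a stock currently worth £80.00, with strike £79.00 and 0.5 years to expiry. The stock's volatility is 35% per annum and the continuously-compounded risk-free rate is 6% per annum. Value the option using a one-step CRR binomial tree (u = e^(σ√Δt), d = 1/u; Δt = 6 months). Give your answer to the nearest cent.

£8.04

CRR parameters: u = e^(σ√Δt) = e^(0.35·√0.5) = 1.2808, d = 1/u = 0.7808
Per-period rate: rΔt = 0.06·0.5 = 0.03, so R = e^0.03 = 1.0305
Risk-neutral probability p = (e^0.03 − 0.7808)/(1.2808 − 0.7808) = 0.2497/0.5000 = 0.4993
Terminal stock prices: S_u = 102.5, S_d = 62.46
Terminal payoffs (K − S): max(-23.46, 0) = 0, max(16.54, 0) = 16.54
Node 0 (S = 80): V_0 = e^(−0.03)·[0.4993·0.0000 + 0.5007·16.5392] = 8.0357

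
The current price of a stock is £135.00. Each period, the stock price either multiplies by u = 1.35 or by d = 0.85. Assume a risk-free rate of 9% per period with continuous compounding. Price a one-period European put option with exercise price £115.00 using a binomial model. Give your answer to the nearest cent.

Risk-neutral probability p = (e^0.09 − 0.85)/(1.35 − 0.85) = 0.2442/0.5000 = 0.4883
Terminal stock prices: S_u = 182.2, S_d = 114.8
Terminal payoffs (K − S): max(-67.25, 0) = 0, max(0.25, 0) = 0.25
Node 0 (S = 135): V_0 = e^(−0.09)·[0.4883·0.0000 + 0.5117·0.2500] = 0.1169

£0.12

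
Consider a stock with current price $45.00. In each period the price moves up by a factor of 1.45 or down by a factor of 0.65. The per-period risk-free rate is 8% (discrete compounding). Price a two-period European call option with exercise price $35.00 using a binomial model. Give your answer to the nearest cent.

$17.93

Risk-neutral probability p = (1 + 0.08 − 0.65)/(1.45 − 0.65) = 0.4300/0.8000 = 0.5375
Terminal stock prices: S_uu = 94.61, S_ud = 42.41, S_dd = 19.01
Terminal payoffs (S − K): max(59.61, 0) = 59.61, max(7.413, 0) = 7.413, max(-15.99, 0) = 0
Node u (S = 65.25): V_u = 1/1.08·[0.5375·59.6125 + 0.4625·7.4125] = 32.8426
Node d (S = 29.25): V_d = 1/1.08·[0.5375·7.4125 + 0.4625·0.0000] = 3.6891
Node 0 (S = 45): V_0 = 1/1.08·[0.5375·32.8426 + 0.4625·3.6891] = 17.9251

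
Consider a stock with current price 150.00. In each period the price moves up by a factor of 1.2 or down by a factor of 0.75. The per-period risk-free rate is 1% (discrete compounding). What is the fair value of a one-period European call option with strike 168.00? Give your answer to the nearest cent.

Risk-neutral probability p = (1 + 0.01 − 0.75)/(1.2 − 0.75) = 0.2600/0.4500 = 0.5778
Terminal stock prices: S_u = 180, S_d = 112.5
Terminal payoffs (S − K): max(12, 0) = 12, max(-55.5, 0) = 0
Node 0 (S = 150): V_0 = 1/1.01·[0.5778·12.0000 + 0.4222·0.0000] = 6.8647

6.86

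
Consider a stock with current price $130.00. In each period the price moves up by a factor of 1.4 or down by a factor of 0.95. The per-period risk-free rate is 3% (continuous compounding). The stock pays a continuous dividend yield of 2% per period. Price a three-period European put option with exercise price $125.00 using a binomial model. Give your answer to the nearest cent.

$8.05

Per-period risk-free factor R = e^0.03 = 1.0305; dividend-adjusted growth = e^(0.03−0.02) = 1.0101.
Risk-neutral probability p = (1.0101 − 0.95)/(1.4 − 0.95) = 0.0601/0.4500 = 0.1334
Terminal stock prices: S_uuu = 356.7, S_uud = 242.1, S_udd = 164.3, S_ddd = 111.5
Terminal payoffs (K − S): max(-231.7, 0) = 0, max(-117.1, 0) = 0, max(-39.25, 0) = 0, max(13.54, 0) = 13.54
Node uu (S = 254.8): V_uu = e^(−0.03)·[0.1334·0.0000 + 0.8666·0.0000] = 0.0000
Node ud (S = 172.9): V_ud = e^(−0.03)·[0.1334·0.0000 + 0.8666·0.0000] = 0.0000
Node dd (S = 117.3): V_dd = e^(−0.03)·[0.1334·0.0000 + 0.8666·13.5413] = 11.3874
Node u (S = 182): V_u = e^(−0.03)·[0.1334·0.0000 + 0.8666·0.0000] = 0.0000
Node d (S = 123.5): V_d = e^(−0.03)·[0.1334·0.0000 + 0.8666·11.3874] = 9.5762
Node 0 (S = 130): V_0 = e^(−0.03)·[0.1334·0.0000 + 0.8666·9.5762] = 8.0531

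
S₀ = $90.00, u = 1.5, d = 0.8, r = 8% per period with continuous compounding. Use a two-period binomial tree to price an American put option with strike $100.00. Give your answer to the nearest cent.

$15.39

Risk-neutral probability p = (e^0.08 − 0.8)/(1.5 − 0.8) = 0.2833/0.7000 = 0.4047
Terminal stock prices: S_uu = 202.5, S_ud = 108, S_dd = 57.6
Terminal payoffs (K − S): max(-102.5, 0) = 0, max(-8, 0) = 0, max(42.4, 0) = 42.4
Node u (S = 135): continuation = e^(−0.08)·[0.4047·0.0000 + 0.5953·0.0000] = 0.0000; exercise value = 0.0000 ≤ continuation, so V_u = 0.0000
Node d (S = 72): continuation = e^(−0.08)·[0.4047·0.0000 + 0.5953·42.4000] = 23.3003; exercise value = 28.0000 > continuation, so V_d = 28.0000 (exercise)
Node 0 (S = 90): continuation = e^(−0.08)·[0.4047·0.0000 + 0.5953·28.0000] = 15.3870; exercise value = 10.0000 ≤ continuation, so V_0 = 15.3870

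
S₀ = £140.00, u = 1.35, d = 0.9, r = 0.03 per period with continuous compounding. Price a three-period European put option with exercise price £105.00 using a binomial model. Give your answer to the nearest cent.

£0.96

Risk-neutral probability p = (e^0.03 − 0.9)/(1.35 − 0.9) = 0.1305/0.4500 = 0.2899
Terminal stock prices: S_uuu = 344.5, S_uud = 229.6, S_udd = 153.1, S_ddd = 102.1
Terminal payoffs (K − S): max(-239.5, 0) = 0, max(-124.6, 0) = 0, max(-48.09, 0) = 0, max(2.94, 0) = 2.94
Node uu (S = 255.2): V_uu = e^(−0.03)·[0.2899·0.0000 + 0.7101·0.0000] = 0.0000
Node ud (S = 170.1): V_ud = e^(−0.03)·[0.2899·0.0000 + 0.7101·0.0000] = 0.0000
Node dd (S = 113.4): V_dd = e^(−0.03)·[0.2899·0.0000 + 0.7101·2.9400] = 2.0260
Node u (S = 189): V_u = e^(−0.03)·[0.2899·0.0000 + 0.7101·0.0000] = 0.0000
Node d (S = 126): V_d = e^(−0.03)·[0.2899·0.0000 + 0.7101·2.0260] = 1.3961
Node 0 (S = 140): V_0 = e^(−0.03)·[0.2899·0.0000 + 0.7101·1.3961] = 0.9621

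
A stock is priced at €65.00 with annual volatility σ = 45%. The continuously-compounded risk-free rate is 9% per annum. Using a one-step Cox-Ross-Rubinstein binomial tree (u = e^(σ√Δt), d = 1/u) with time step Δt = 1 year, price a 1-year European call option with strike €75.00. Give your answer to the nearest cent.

€12.08

CRR parameters: u = e^(σ√Δt) = e^(0.45·√1) = 1.5683, d = 1/u = 0.6376
Per-period rate: rΔt = 0.09·1 = 0.09, so R = e^0.09 = 1.0942
Risk-neutral probability p = (e^0.09 − 0.6376)/(1.5683 − 0.6376) = 0.4565/0.9307 = 0.4905
Terminal stock prices: S_u = 101.9, S_d = 41.45
Terminal payoffs (S − K): max(26.94, 0) = 26.94, max(-33.55, 0) = 0
Node 0 (S = 65): V_0 = e^(−0.09)·[0.4905·26.9403 + 0.5095·0.0000] = 12.0781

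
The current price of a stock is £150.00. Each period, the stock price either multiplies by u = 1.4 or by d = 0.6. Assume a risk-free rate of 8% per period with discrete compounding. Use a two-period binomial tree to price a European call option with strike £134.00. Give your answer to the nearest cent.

Risk-neutral probability p = (1 + 0.08 − 0.6)/(1.4 − 0.6) = 0.4800/0.8000 = 0.6000
Terminal stock prices: S_uu = 294, S_ud = 126, S_dd = 54
Terminal payoffs (S − K): max(160, 0) = 160, max(-8, 0) = 0, max(-80, 0) = 0
Node u (S = 210): V_u = 1/1.08·[0.6000·160.0000 + 0.4000·0.0000] = 88.8889
Node d (S = 90): V_d = 1/1.08·[0.6000·0.0000 + 0.4000·0.0000] = 0.0000
Node 0 (S = 150): V_0 = 1/1.08·[0.6000·88.8889 + 0.4000·0.0000] = 49.3827

£49.38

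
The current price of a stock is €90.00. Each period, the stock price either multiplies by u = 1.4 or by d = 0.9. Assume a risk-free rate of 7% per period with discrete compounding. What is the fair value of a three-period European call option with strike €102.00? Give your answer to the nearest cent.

Risk-neutral probability p = (1 + 0.07 − 0.9)/(1.4 − 0.9) = 0.1700/0.5000 = 0.3400
Terminal stock prices: S_uuu = 247, S_uud = 158.8, S_udd = 102.1, S_ddd = 65.61
Terminal payoffs (S − K): max(145, 0) = 145, max(56.76, 0) = 56.76, max(0.06, 0) = 0.06, max(-36.39, 0) = 0
Node uu (S = 176.4): V_uu = 1/1.07·[0.3400·144.9600 + 0.6600·56.7600] = 81.0729
Node ud (S = 113.4): V_ud = 1/1.07·[0.3400·56.7600 + 0.6600·0.0600] = 18.0729
Node dd (S = 72.9): V_dd = 1/1.07·[0.3400·0.0600 + 0.6600·0.0000] = 0.0191
Node u (S = 126): V_u = 1/1.07·[0.3400·81.0729 + 0.6600·18.0729] = 36.9092
Node d (S = 81): V_d = 1/1.07·[0.3400·18.0729 + 0.6600·0.0191] = 5.7545
Node 0 (S = 90): V_0 = 1/1.07·[0.3400·36.9092 + 0.6600·5.7545] = 15.2777

€15.28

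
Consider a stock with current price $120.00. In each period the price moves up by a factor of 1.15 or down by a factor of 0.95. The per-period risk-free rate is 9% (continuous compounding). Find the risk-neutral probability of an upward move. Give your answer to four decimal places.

Risk-neutral probability p = (e^0.09 − 0.95)/(1.15 − 0.95) = 0.1442/0.2000 = 0.7209

p = 0.7209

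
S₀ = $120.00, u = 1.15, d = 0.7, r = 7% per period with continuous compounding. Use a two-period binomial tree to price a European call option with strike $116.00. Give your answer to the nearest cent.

$25.44

Risk-neutral probability p = (e^0.07 − 0.7)/(1.15 − 0.7) = 0.3725/0.4500 = 0.8278
Terminal stock prices: S_uu = 158.7, S_ud = 96.6, S_dd = 58.8
Terminal payoffs (S − K): max(42.7, 0) = 42.7, max(-19.4, 0) = 0, max(-57.2, 0) = 0
Node u (S = 138): V_u = e^(−0.07)·[0.8278·42.7000 + 0.1722·0.0000] = 32.9572
Node d (S = 84): V_d = e^(−0.07)·[0.8278·0.0000 + 0.1722·0.0000] = 0.0000
Node 0 (S = 120): V_0 = e^(−0.07)·[0.8278·32.9572 + 0.1722·0.0000] = 25.4374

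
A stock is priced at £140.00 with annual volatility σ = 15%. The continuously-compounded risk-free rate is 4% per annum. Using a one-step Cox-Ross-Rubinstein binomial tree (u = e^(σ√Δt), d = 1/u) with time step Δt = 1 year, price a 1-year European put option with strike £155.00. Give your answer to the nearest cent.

CRR parameters: u = e^(σ√Δt) = e^(0.15·√1) = 1.1618, d = 1/u = 0.8607
Per-period rate: rΔt = 0.04·1 = 0.04, so R = e^0.04 = 1.0408
Risk-neutral probability p = (e^0.04 − 0.8607)/(1.1618 − 0.8607) = 0.1801/0.3011 = 0.5981
Terminal stock prices: S_u = 162.7, S_d = 120.5
Terminal payoffs (K − S): max(-7.657, 0) = 0, max(34.5, 0) = 34.5
Node 0 (S = 140): V_0 = e^(−0.04)·[0.5981·0.0000 + 0.4019·34.5009] = 13.3223

£13.32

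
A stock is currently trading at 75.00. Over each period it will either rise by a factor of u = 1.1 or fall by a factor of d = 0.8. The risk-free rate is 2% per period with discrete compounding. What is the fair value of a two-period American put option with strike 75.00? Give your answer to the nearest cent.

5.61

Risk-neutral probability p = (1 + 0.02 − 0.8)/(1.1 − 0.8) = 0.2200/0.3000 = 0.7333
Terminal stock prices: S_uu = 90.75, S_ud = 66, S_dd = 48
Terminal payoffs (K − S): max(-15.75, 0) = 0, max(9, 0) = 9, max(27, 0) = 27
Node u (S = 82.5): continuation = 1/1.02·[0.7333·0.0000 + 0.2667·9.0000] = 2.3529; exercise value = 0.0000 ≤ continuation, so V_u = 2.3529
Node d (S = 60): continuation = 1/1.02·[0.7333·9.0000 + 0.2667·27.0000] = 13.5294; exercise value = 15.0000 > continuation, so V_d = 15.0000 (exercise)
Node 0 (S = 75): continuation = 1/1.02·[0.7333·2.3529 + 0.2667·15.0000] = 5.6132; exercise value = 0.0000 ≤ continuation, so V_0 = 5.6132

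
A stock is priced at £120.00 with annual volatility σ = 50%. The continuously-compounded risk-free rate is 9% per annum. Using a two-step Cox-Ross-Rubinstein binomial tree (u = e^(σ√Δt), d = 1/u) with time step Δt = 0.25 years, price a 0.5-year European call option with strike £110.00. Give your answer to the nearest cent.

CRR parameters: u = e^(σ√Δt) = e^(0.5·√0.25) = 1.2840, d = 1/u = 0.7788
Per-period rate: rΔt = 0.09·0.25 = 0.0225, so R = e^0.0225 = 1.0228
Risk-neutral probability p = (e^0.0225 − 0.7788)/(1.2840 − 0.7788) = 0.2440/0.5052 = 0.4829
Terminal stock prices: S_uu = 197.8, S_ud = 120, S_dd = 72.78
Terminal payoffs (S − K): max(87.85, 0) = 87.85, max(10, 0) = 10, max(-37.22, 0) = 0
Node u (S = 154.1): V_u = e^(−0.0225)·[0.4829·87.8466 + 0.5171·10.0000] = 46.5304
Node d (S = 93.46): V_d = e^(−0.0225)·[0.4829·10.0000 + 0.5171·0.0000] = 4.7212
Node 0 (S = 120): V_0 = e^(−0.0225)·[0.4829·46.5304 + 0.5171·4.7212] = 24.3551

£24.36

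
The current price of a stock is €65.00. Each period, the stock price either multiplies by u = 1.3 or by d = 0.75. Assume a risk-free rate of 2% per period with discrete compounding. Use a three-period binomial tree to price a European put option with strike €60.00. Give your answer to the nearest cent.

€8.54

Risk-neutral probability p = (1 + 0.02 − 0.75)/(1.3 − 0.75) = 0.2700/0.5500 = 0.4909
Terminal stock prices: S_uuu = 142.8, S_uud = 82.39, S_udd = 47.53, S_ddd = 27.42
Terminal payoffs (K − S): max(-82.81, 0) = 0, max(-22.39, 0) = 0, max(12.47, 0) = 12.47, max(32.58, 0) = 32.58
Node uu (S = 109.9): V_uu = 1/1.02·[0.4909·0.0000 + 0.5091·0.0000] = 0.0000
Node ud (S = 63.38): V_ud = 1/1.02·[0.4909·0.0000 + 0.5091·12.4688] = 6.2233
Node dd (S = 36.56): V_dd = 1/1.02·[0.4909·12.4688 + 0.5091·32.5781] = 22.2610
Node u (S = 84.5): V_u = 1/1.02·[0.4909·0.0000 + 0.5091·6.2233] = 3.1061
Node d (S = 48.75): V_d = 1/1.02·[0.4909·6.2233 + 0.5091·22.2610] = 14.1058
Node 0 (S = 65): V_0 = 1/1.02·[0.4909·3.1061 + 0.5091·14.1058] = 8.5352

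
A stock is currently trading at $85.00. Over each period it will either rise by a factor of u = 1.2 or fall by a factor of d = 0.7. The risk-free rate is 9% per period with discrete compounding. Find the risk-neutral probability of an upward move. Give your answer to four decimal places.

p = 0.7800

Risk-neutral probability p = (1 + 0.09 − 0.7)/(1.2 − 0.7) = 0.3900/0.5000 = 0.7800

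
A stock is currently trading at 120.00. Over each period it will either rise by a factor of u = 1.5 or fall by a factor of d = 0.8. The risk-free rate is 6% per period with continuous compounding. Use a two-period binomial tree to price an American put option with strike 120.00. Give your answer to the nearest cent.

15.01

Risk-neutral probability p = (e^0.06 − 0.8)/(1.5 − 0.8) = 0.2618/0.7000 = 0.3741
Terminal stock prices: S_uu = 270, S_ud = 144, S_dd = 76.8
Terminal payoffs (K − S): max(-150, 0) = 0, max(-24, 0) = 0, max(43.2, 0) = 43.2
Node u (S = 180): continuation = e^(−0.06)·[0.3741·0.0000 + 0.6259·0.0000] = 0.0000; exercise value = 0.0000 ≤ continuation, so V_u = 0.0000
Node d (S = 96): continuation = e^(−0.06)·[0.3741·0.0000 + 0.6259·43.2000] = 25.4662; exercise value = 24.0000 ≤ continuation, so V_d = 25.4662
Node 0 (S = 120): continuation = e^(−0.06)·[0.3741·0.0000 + 0.6259·25.4662] = 15.0122; exercise value = 0.0000 ≤ continuation, so V_0 = 15.0122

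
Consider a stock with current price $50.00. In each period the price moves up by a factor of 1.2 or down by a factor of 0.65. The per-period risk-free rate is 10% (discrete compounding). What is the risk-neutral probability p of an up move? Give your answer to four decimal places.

Risk-neutral probability p = (1 + 0.1 − 0.65)/(1.2 − 0.65) = 0.4500/0.5500 = 0.8182

p = 0.8182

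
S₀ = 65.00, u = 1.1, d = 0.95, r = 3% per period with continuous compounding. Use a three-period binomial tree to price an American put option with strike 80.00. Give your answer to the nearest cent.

Risk-neutral probability p = (e^0.03 − 0.95)/(1.1 − 0.95) = 0.0805/0.1500 = 0.5364
Terminal stock prices: S_uuu = 86.52, S_uud = 74.72, S_udd = 64.53, S_ddd = 55.73
Terminal payoffs (K − S): max(-6.515, 0) = 0, max(5.282, 0) = 5.282, max(15.47, 0) = 15.47, max(24.27, 0) = 24.27
Node uu (S = 78.65): continuation = e^(−0.03)·[0.5364·0.0000 + 0.4636·5.2825] = 2.3768; exercise value = 1.3500 ≤ continuation, so V_uu = 2.3768
Node ud (S = 67.92): continuation = e^(−0.03)·[0.5364·5.2825 + 0.4636·15.4712] = 9.7106; exercise value = 12.0750 > continuation, so V_ud = 12.0750 (exercise)
Node dd (S = 58.66): continuation = e^(−0.03)·[0.5364·15.4712 + 0.4636·24.2706] = 18.9731; exercise value = 21.3375 > continuation, so V_dd = 21.3375 (exercise)
Node u (S = 71.5): continuation = e^(−0.03)·[0.5364·2.3768 + 0.4636·12.0750] = 6.6701; exercise value = 8.5000 > continuation, so V_u = 8.5000 (exercise)
Node d (S = 61.75): continuation = e^(−0.03)·[0.5364·12.0750 + 0.4636·21.3375] = 15.8856; exercise value = 18.2500 > continuation, so V_d = 18.2500 (exercise)
Node 0 (S = 65): continuation = e^(−0.03)·[0.5364·8.5000 + 0.4636·18.2500] = 12.6356; exercise value = 15.0000 > continuation, so V_0 = 15.0000 (exercise)

15.00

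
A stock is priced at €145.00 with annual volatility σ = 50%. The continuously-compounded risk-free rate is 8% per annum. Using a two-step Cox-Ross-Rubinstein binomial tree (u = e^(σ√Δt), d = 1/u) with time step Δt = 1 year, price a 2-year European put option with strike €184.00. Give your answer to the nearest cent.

CRR parameters: u = e^(σ√Δt) = e^(0.5·√1) = 1.6487, d = 1/u = 0.6065
Per-period rate: rΔt = 0.08·1 = 0.08, so R = e^0.08 = 1.0833
Risk-neutral probability p = (e^0.08 − 0.6065)/(1.6487 − 0.6065) = 0.4768/1.0422 = 0.4575
Terminal stock prices: S_uu = 394.2, S_ud = 145, S_dd = 53.34
Terminal payoffs (K − S): max(-210.2, 0) = 0, max(39, 0) = 39, max(130.7, 0) = 130.7
Node u (S = 239.1): V_u = e^(−0.08)·[0.4575·0.0000 + 0.5425·39.0000] = 19.5324
Node d (S = 87.95): V_d = e^(−0.08)·[0.4575·39.0000 + 0.5425·130.6575] = 81.9065
Node 0 (S = 145): V_0 = e^(−0.08)·[0.4575·19.5324 + 0.5425·81.9065] = 49.2696

€49.27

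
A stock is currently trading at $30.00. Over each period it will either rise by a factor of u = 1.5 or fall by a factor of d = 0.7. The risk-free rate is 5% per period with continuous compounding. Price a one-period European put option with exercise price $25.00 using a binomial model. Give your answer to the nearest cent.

Risk-neutral probability p = (e^0.05 − 0.7)/(1.5 − 0.7) = 0.3513/0.8000 = 0.4391
Terminal stock prices: S_u = 45, S_d = 21
Terminal payoffs (K − S): max(-20, 0) = 0, max(4, 0) = 4
Node 0 (S = 30): V_0 = e^(−0.05)·[0.4391·0.0000 + 0.5609·4.0000] = 2.1342

$2.13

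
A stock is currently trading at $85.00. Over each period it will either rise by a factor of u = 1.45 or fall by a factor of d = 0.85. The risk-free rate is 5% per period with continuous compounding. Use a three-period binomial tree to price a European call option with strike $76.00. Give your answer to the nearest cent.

$25.60

Risk-neutral probability p = (e^0.05 − 0.85)/(1.45 − 0.85) = 0.2013/0.6000 = 0.3355
Terminal stock prices: S_uuu = 259.1, S_uud = 151.9, S_udd = 89.05, S_ddd = 52.2
Terminal payoffs (S − K): max(183.1, 0) = 183.1, max(75.91, 0) = 75.91, max(13.05, 0) = 13.05, max(-23.8, 0) = 0
Node uu (S = 178.7): V_uu = e^(−0.05)·[0.3355·183.1331 + 0.6645·75.9056] = 106.4191
Node ud (S = 104.8): V_ud = e^(−0.05)·[0.3355·75.9056 + 0.6645·13.0481] = 32.4691
Node dd (S = 61.41): V_dd = e^(−0.05)·[0.3355·13.0481 + 0.6645·0.0000] = 4.1635
Node u (S = 123.2): V_u = e^(−0.05)·[0.3355·106.4191 + 0.6645·32.4691] = 54.4824
Node d (S = 72.25): V_d = e^(−0.05)·[0.3355·32.4691 + 0.6645·4.1635] = 12.9925
Node 0 (S = 85): V_0 = e^(−0.05)·[0.3355·54.4824 + 0.6645·12.9925] = 25.5979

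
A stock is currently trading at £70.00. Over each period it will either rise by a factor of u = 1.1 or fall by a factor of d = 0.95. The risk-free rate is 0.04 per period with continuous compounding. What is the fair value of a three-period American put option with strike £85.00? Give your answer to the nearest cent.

£15.00

Risk-neutral probability p = (e^0.04 − 0.95)/(1.1 − 0.95) = 0.0908/0.1500 = 0.6054
Terminal stock prices: S_uuu = 93.17, S_uud = 80.47, S_udd = 69.49, S_ddd = 60.02
Terminal payoffs (K − S): max(-8.17, 0) = 0, max(4.535, 0) = 4.535, max(15.51, 0) = 15.51, max(24.98, 0) = 24.98
Node uu (S = 84.7): continuation = e^(−0.04)·[0.6054·0.0000 + 0.3946·4.5350] = 1.7193; exercise value = 0.3000 ≤ continuation, so V_uu = 1.7193
Node ud (S = 73.15): continuation = e^(−0.04)·[0.6054·4.5350 + 0.3946·15.5075] = 8.5171; exercise value = 11.8500 > continuation, so V_ud = 11.8500 (exercise)
Node dd (S = 63.17): continuation = e^(−0.04)·[0.6054·15.5075 + 0.3946·24.9838] = 18.4921; exercise value = 21.8250 > continuation, so V_dd = 21.8250 (exercise)
Node u (S = 77): continuation = e^(−0.04)·[0.6054·1.7193 + 0.3946·11.8500] = 5.4927; exercise value = 8.0000 > continuation, so V_u = 8.0000 (exercise)
Node d (S = 66.5): continuation = e^(−0.04)·[0.6054·11.8500 + 0.3946·21.8250] = 15.1671; exercise value = 18.5000 > continuation, so V_d = 18.5000 (exercise)
Node 0 (S = 70): continuation = e^(−0.04)·[0.6054·8.0000 + 0.3946·18.5000] = 11.6671; exercise value = 15.0000 > continuation, so V_0 = 15.0000 (exercise)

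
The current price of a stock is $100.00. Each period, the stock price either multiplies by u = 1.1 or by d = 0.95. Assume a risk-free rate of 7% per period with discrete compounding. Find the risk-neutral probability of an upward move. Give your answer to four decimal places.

p = 0.8000

Risk-neutral probability p = (1 + 0.07 − 0.95)/(1.1 − 0.95) = 0.1200/0.1500 = 0.8000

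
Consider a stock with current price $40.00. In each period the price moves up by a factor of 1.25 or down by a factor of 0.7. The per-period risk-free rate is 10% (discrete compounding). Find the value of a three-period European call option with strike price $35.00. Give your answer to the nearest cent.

Risk-neutral probability p = (1 + 0.1 − 0.7)/(1.25 − 0.7) = 0.4000/0.5500 = 0.7273
Terminal stock prices: S_uuu = 78.12, S_uud = 43.75, S_udd = 24.5, S_ddd = 13.72
Terminal payoffs (S − K): max(43.12, 0) = 43.12, max(8.75, 0) = 8.75, max(-10.5, 0) = 0, max(-21.28, 0) = 0
Node uu (S = 62.5): V_uu = 1/1.1·[0.7273·43.1250 + 0.2727·8.7500] = 30.6818
Node ud (S = 35): V_ud = 1/1.1·[0.7273·8.7500 + 0.2727·0.0000] = 5.7851
Node dd (S = 19.6): V_dd = 1/1.1·[0.7273·0.0000 + 0.2727·0.0000] = 0.0000
Node u (S = 50): V_u = 1/1.1·[0.7273·30.6818 + 0.2727·5.7851] = 21.7198
Node d (S = 28): V_d = 1/1.1·[0.7273·5.7851 + 0.2727·0.0000] = 3.8249
Node 0 (S = 40): V_0 = 1/1.1·[0.7273·21.7198 + 0.2727·3.8249] = 15.3085

$15.31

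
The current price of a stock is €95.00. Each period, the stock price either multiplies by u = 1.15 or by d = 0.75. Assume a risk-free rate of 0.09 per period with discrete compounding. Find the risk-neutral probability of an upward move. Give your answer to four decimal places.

p = 0.8500

Risk-neutral probability p = (1 + 0.09 − 0.75)/(1.15 − 0.75) = 0.3400/0.4000 = 0.8500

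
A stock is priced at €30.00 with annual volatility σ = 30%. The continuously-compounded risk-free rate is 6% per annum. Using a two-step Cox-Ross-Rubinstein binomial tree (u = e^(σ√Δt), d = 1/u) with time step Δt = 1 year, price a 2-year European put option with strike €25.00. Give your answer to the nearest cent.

€1.69

CRR parameters: u = e^(σ√Δt) = e^(0.3·√1) = 1.3499, d = 1/u = 0.7408
Per-period rate: rΔt = 0.06·1 = 0.06, so R = e^0.06 = 1.0618
Risk-neutral probability p = (e^0.06 − 0.7408)/(1.3499 − 0.7408) = 0.3210/0.6090 = 0.5271
Terminal stock prices: S_uu = 54.66, S_ud = 30, S_dd = 16.46
Terminal payoffs (K − S): max(-29.66, 0) = 0, max(-5, 0) = 0, max(8.536, 0) = 8.536
Node u (S = 40.5): V_u = e^(−0.06)·[0.5271·0.0000 + 0.4729·0.0000] = 0.0000
Node d (S = 22.22): V_d = e^(−0.06)·[0.5271·0.0000 + 0.4729·8.5357] = 3.8015
Node 0 (S = 30): V_0 = e^(−0.06)·[0.5271·0.0000 + 0.4729·3.8015] = 1.6931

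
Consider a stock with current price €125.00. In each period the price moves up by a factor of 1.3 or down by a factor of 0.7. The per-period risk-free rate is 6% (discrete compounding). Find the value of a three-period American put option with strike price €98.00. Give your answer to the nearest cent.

€8.20

Risk-neutral probability p = (1 + 0.06 − 0.7)/(1.3 − 0.7) = 0.3600/0.6000 = 0.6000
Terminal stock prices: S_uuu = 274.6, S_uud = 147.9, S_udd = 79.62, S_ddd = 42.87
Terminal payoffs (K − S): max(-176.6, 0) = 0, max(-49.88, 0) = 0, max(18.38, 0) = 18.38, max(55.13, 0) = 55.13
Node uu (S = 211.3): continuation = 1/1.06·[0.6000·0.0000 + 0.4000·0.0000] = 0.0000; exercise value = 0.0000 ≤ continuation, so V_uu = 0.0000
Node ud (S = 113.7): continuation = 1/1.06·[0.6000·0.0000 + 0.4000·18.3750] = 6.9340; exercise value = 0.0000 ≤ continuation, so V_ud = 6.9340
Node dd (S = 61.25): continuation = 1/1.06·[0.6000·18.3750 + 0.4000·55.1250] = 31.2028; exercise value = 36.7500 > continuation, so V_dd = 36.7500 (exercise)
Node u (S = 162.5): continuation = 1/1.06·[0.6000·0.0000 + 0.4000·6.9340] = 2.6166; exercise value = 0.0000 ≤ continuation, so V_u = 2.6166
Node d (S = 87.5): continuation = 1/1.06·[0.6000·6.9340 + 0.4000·36.7500] = 17.7928; exercise value = 10.5000 ≤ continuation, so V_d = 17.7928
Node 0 (S = 125): continuation = 1/1.06·[0.6000·2.6166 + 0.4000·17.7928] = 8.1954; exercise value = 0.0000 ≤ continuation, so V_0 = 8.1954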